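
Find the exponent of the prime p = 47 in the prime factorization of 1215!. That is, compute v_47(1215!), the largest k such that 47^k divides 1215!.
v_47(1215!) = 25

Legendre's formula: v_p(n!) = Σ_{k ≥ 1} ⌊n / p^k⌋. For p = 47, n = 1215, the terms are:
  ⌊1215/47^1⌋ = ⌊1215/47⌋ = 25
(the next term ⌊1215/47^2⌋ = 0, terminating the sum). Summing: v_47(1215!) = 25 = 25.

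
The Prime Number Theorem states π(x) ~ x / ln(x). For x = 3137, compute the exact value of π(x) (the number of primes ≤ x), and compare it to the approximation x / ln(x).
π(3137) = 446;  x/ln(x) ≈ 389.64;  relative error ≈ 12.64%.

Directly count primes up to 3137: π(3137) = 446. The PNT approximation gives 3137/ln(3137) ≈ 3137/8.05102 ≈ 389.64. Relative error (π(x) − x/ln(x)) / π(x) ≈ 12.64%; the approximation is known to undercount slightly (Li(x) is a better estimate).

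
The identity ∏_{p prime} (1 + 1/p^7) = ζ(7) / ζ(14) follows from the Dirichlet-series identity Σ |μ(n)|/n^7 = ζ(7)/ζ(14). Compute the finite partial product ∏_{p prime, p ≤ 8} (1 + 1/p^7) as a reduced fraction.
∏ = 31528037707363/31268898281250

The primes p ≤ 8 are [2, 3, 5, 7]. For each, (1 + 1/p^7) = (p^7 + 1)/p^7. Multiplying these fractions over p ∈ [2, 3, 5, 7] gives 31528037707363/31268898281250. (In the limit P → ∞ this tends to ζ(7)/ζ(14).)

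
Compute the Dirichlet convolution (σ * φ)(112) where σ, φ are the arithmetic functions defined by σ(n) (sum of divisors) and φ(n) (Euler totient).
(σ * φ)(112) = 1120

Divisors of 112: [1, 2, 4, 7, 8, 14, 16, 28, 56, 112]. For each d | 112:
  d = 1: σ(1) · φ(112/1) = 1 · 48 = 48
  d = 2: σ(2) · φ(112/2) = 3 · 24 = 72
  d = 4: σ(4) · φ(112/4) = 7 · 12 = 84
  d = 7: σ(7) · φ(112/7) = 8 · 8 = 64
  d = 8: σ(8) · φ(112/8) = 15 · 6 = 90
  d = 14: σ(14) · φ(112/14) = 24 · 4 = 96
  d = 16: σ(16) · φ(112/16) = 31 · 6 = 186
  d = 28: σ(28) · φ(112/28) = 56 · 2 = 112
  d = 56: σ(56) · φ(112/56) = 120 · 1 = 120
  d = 112: σ(112) · φ(112/112) = 248 · 1 = 248
Summing: (σ * φ)(112) = 48 + 72 + 84 + 64 + 90 + 96 + 186 + 112 + 120 + 248 = 1120.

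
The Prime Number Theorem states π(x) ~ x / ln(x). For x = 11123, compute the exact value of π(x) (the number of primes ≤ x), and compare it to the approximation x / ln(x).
π(11123) = 1348;  x/ln(x) ≈ 1193.87;  relative error ≈ 11.43%.

Directly count primes up to 11123: π(11123) = 1348. The PNT approximation gives 11123/ln(11123) ≈ 11123/9.31677 ≈ 1193.87. Relative error (π(x) − x/ln(x)) / π(x) ≈ 11.43%; the approximation is known to undercount slightly (Li(x) is a better estimate).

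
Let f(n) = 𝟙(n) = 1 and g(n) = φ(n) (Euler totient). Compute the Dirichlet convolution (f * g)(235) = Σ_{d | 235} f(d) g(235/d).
(𝟙 * φ)(235) = 235

Divisors of 235: [1, 5, 47, 235]. For each d | 235:
  d = 1: 𝟙(1) · φ(235/1) = 1 · 184 = 184
  d = 5: 𝟙(5) · φ(235/5) = 1 · 46 = 46
  d = 47: 𝟙(47) · φ(235/47) = 1 · 4 = 4
  d = 235: 𝟙(235) · φ(235/235) = 1 · 1 = 1
Summing: (𝟙 * φ)(235) = 184 + 46 + 4 + 1 = 235.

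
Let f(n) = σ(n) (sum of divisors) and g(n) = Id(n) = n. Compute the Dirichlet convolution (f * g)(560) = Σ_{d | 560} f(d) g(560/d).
(σ * Id)(560) = 21285

Divisors of 560: [1, 2, 4, 5, 7, 8, 10, 14, 16, 20, 28, 35, 40, 56, 70, 80, 112, 140, 280, 560]. For each d | 560:
  d = 1: σ(1) · Id(560/1) = 1 · 560 = 560
  d = 2: σ(2) · Id(560/2) = 3 · 280 = 840
  d = 4: σ(4) · Id(560/4) = 7 · 140 = 980
  d = 5: σ(5) · Id(560/5) = 6 · 112 = 672
  d = 7: σ(7) · Id(560/7) = 8 · 80 = 640
  d = 8: σ(8) · Id(560/8) = 15 · 70 = 1050
  d = 10: σ(10) · Id(560/10) = 18 · 56 = 1008
  d = 14: σ(14) · Id(560/14) = 24 · 40 = 960
  d = 16: σ(16) · Id(560/16) = 31 · 35 = 1085
  d = 20: σ(20) · Id(560/20) = 42 · 28 = 1176
  d = 28: σ(28) · Id(560/28) = 56 · 20 = 1120
  d = 35: σ(35) · Id(560/35) = 48 · 16 = 768
  d = 40: σ(40) · Id(560/40) = 90 · 14 = 1260
  d = 56: σ(56) · Id(560/56) = 120 · 10 = 1200
  d = 70: σ(70) · Id(560/70) = 144 · 8 = 1152
  d = 80: σ(80) · Id(560/80) = 186 · 7 = 1302
  d = 112: σ(112) · Id(560/112) = 248 · 5 = 1240
  d = 140: σ(140) · Id(560/140) = 336 · 4 = 1344
  d = 280: σ(280) · Id(560/280) = 720 · 2 = 1440
  d = 560: σ(560) · Id(560/560) = 1488 · 1 = 1488
Summing: (σ * Id)(560) = 560 + 840 + 980 + 672 + 640 + 1050 + 1008 + 960 + 1085 + 1176 + 1120 + 768 + 1260 + 1200 + 1152 + 1302 + 1240 + 1344 + 1440 + 1488 = 21285.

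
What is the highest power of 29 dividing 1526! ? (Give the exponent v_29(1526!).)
v_29(1526!) = 53

Legendre's formula: v_p(n!) = Σ_{k ≥ 1} ⌊n / p^k⌋. For p = 29, n = 1526, the terms are:
  ⌊1526/29^1⌋ = ⌊1526/29⌋ = 52
  ⌊1526/29^2⌋ = ⌊1526/841⌋ = 1
(the next term ⌊1526/29^3⌋ = 0, terminating the sum). Summing: v_29(1526!) = 52 + 1 = 53.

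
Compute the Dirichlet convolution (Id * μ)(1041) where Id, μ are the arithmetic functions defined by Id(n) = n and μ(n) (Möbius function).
(Id * μ)(1041) = 692

Divisors of 1041: [1, 3, 347, 1041]. For each d | 1041:
  d = 1: Id(1) · μ(1041/1) = 1 · 1 = 1
  d = 3: Id(3) · μ(1041/3) = 3 · -1 = -3
  d = 347: Id(347) · μ(1041/347) = 347 · -1 = -347
  d = 1041: Id(1041) · μ(1041/1041) = 1041 · 1 = 1041
Summing: (Id * μ)(1041) = 1 + -3 + -347 + 1041 = 692.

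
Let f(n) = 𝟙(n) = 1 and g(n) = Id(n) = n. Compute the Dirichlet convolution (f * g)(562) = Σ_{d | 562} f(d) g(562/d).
(𝟙 * Id)(562) = 846

Divisors of 562: [1, 2, 281, 562]. For each d | 562:
  d = 1: 𝟙(1) · Id(562/1) = 1 · 562 = 562
  d = 2: 𝟙(2) · Id(562/2) = 1 · 281 = 281
  d = 281: 𝟙(281) · Id(562/281) = 1 · 2 = 2
  d = 562: 𝟙(562) · Id(562/562) = 1 · 1 = 1
Summing: (𝟙 * Id)(562) = 562 + 281 + 2 + 1 = 846.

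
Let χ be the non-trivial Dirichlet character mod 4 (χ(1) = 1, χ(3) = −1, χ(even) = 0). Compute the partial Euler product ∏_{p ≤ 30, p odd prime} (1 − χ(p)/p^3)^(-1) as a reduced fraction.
∏ = 332738560088645051275/343395528292159193088

The odd primes p ≤ 30 are [3, 5, 7, 11, 13, 17, 19, 23, 29]. For each, χ(p) = 1 if p ≡ 1 mod 4, χ(p) = −1 if p ≡ 3 mod 4. Taking (1 − χ(p)/p^3)^(-1) = p^3/(p^3 − χ(p)): (1 − (-1)/3^3)^(-1) · (1 − (1)/5^3)^(-1) · (1 − (-1)/7^3)^(-1) · (1 − (-1)/11^3)^(-1) · (1 − (1)/13^3)^(-1) · (1 − (1)/17^3)^(-1) · (1 − (-1)/19^3)^(-1) · (1 − (-1)/23^3)^(-1) · (1 − (1)/29^3)^(-1) = 332738560088645051275/343395528292159193088.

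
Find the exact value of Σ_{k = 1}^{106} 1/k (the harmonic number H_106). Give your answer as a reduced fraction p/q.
H_106 = 760893664482154975191407476065305792641722041/145060212702939779988529042870810778780278080

Direct summation: H_106 = 1 + 1/2 + ... + 1/106. The least common denominator is lcm(1, ..., 106) = 725301063514698899942645214354053893901390400; over this denominator the numerator is 725301063514698899942645214354053893901390400 + 362650531757349449971322607177026946950695200 + 241767021171566299980881738118017964633796800 + 181325265878674724985661303588513473475347600 + 145060212702939779988529042870810778780278080 + 120883510585783149990440869059008982316898400 + 103614437644956985706092173479150556271627200 + 90662632939337362492830651794256736737673800 + 80589007057188766660293912706005988211265600 + 72530106351469889994264521435405389390139040 + 65936460319518081812967746759459444900126400 + 60441755292891574995220434529504491158449200 + 55792389501130684610972708796465684146260800 + 51807218822478492853046086739575278135813600 + 48353404234313259996176347623603592926759360 + 45331316469668681246415325897128368368836900 + 42664768442041111761332071432591405523611200 + 40294503528594383330146956353002994105632800 + 38173740184984152628560274439687047047441600 + 36265053175734944997132260717702694695069520 + 34538145881652328568697391159716852090542400 + 32968230159759040906483873379729722450063200 + 31534828848465169562723704971915386691364800 + 30220877646445787497610217264752245579224600 + 29012042540587955997705808574162155756055616 + 27896194750565342305486354398232842073130400 + 26863002352396255553431304235335329403755200 + 25903609411239246426523043369787639067906800 + 25010381500506858618711903943243237720737600 + 24176702117156629998088173811801796463379680 + 23396808500474158062665974656582383674238400 + 22665658234834340623207662948564184184418450 + 21978820106506027270989248919819814966708800 + 21332384221020555880666035716295702761805600 + 20722887528991397141218434695830111254325440 + 20147251764297191665073478176501497052816400 + 19602731446343213511963384171731186321659200 + 19086870092492076314280137219843523523720800 + 18597463167043561536990902932155228048753600 + 18132526587867472498566130358851347347534760 + 17690269841821924388845005228147655948814400 + 17269072940826164284348695579858426045271200 + 16867466593365090696340586380326834741892800 + 16484115079879520453241936689864861225031600 + 16117801411437753332058782541201197642253120 + 15767414424232584781361852485957693345682400 + 15431937521589338296652025837320295614923200 + 15110438823222893748805108632376122789612300 + 14802062520708140815156024782735793753089600 + 14506021270293977998852904287081077878027808 + 14221589480680370587110690477530468507870400 + 13948097375282671152743177199116421036565200 + 13684925726692432074389532346302903658516800 + 13431501176198127776715652117667664701877600 + 13187292063903616362593549351891888980025280 + 12951804705619623213261521684893819533953400 + 12724580061661384209520091479895682349147200 + 12505190750253429309355951971621618860368800 + 12293238364655913558349918887356845659345600 + 12088351058578314999044086905900898231689840 + 11890181369093424589223692038591047441006400 + 11698404250237079031332987328291191837119200 + 11512715293884109522899130386572284030180800 + 11332829117417170311603831474282092092209225 + 11158477900226136922194541759293136829252160 + 10989410053253013635494624459909907483354400 + 10825389007682073133472316632150058117931200 + 10666192110510277940333017858147851380902800 + 10511609616155056520907901657305128897121600 + 10361443764495698570609217347915055627162720 + 10215507936826745069614721328930336533822400 + 10073625882148595832536739088250748526408200 + 9935631007050669862228016634987039642484800 + 9801365723171606755981692085865593160829600 + 9670680846862651999235269524720718585351872 + 9543435046246038157140068609921761761860400 + 9419494331359725973281106679922777842875200 + 9298731583521780768495451466077614024376800 + 9181026120439226581552471067772834100017600 + 9066263293933736249283065179425673673767380 + 8954334117465418517810434745111776467918400 + 8845134920910962194422502614073827974407200 + 8738567030297577107742713425952456553028800 + 8634536470413082142174347789929213022635600 + 8532953688408222352266414286518281104722240 + 8433733296682545348170293190163417370946400 + 8336793833502286206237301314414412573579200 + 8242057539939760226620968344932430612515800 + 8149450151850549437557811397236560605633600 + 8058900705718876666029391270600598821126560 + 7970341357304383515853244113780812020894400 + 7883707212116292390680926242978846672841200 + 7798936166824719354221991552194127891412800 + 7715968760794669148326012918660147807461600 + 7634748036996830525712054887937409409488320 + 7555219411611446874402554316188061394806150 + 7477330551697926803532424890247978287643200 + 7401031260354070407578012391367896876544800 + 7326273368835342423663082973273271655569600 + 7253010635146988999426452143540538939013904 + 7181198648660385147946982320337167266350400 + 7110794740340185293555345238765234253935200 + 7041757898200960193617914702466542659236800 + 6974048687641335576371588599558210518282600 + 6907629176330465713739478231943370418108480 + 6842462863346216037194766173151451829258400 = 3804468322410774875957037380326528963208610205, so H_106 = 3804468322410774875957037380326528963208610205/725301063514698899942645214354053893901390400; reducing by gcd(3804468322410774875957037380326528963208610205, 725301063514698899942645214354053893901390400) = 5 gives 760893664482154975191407476065305792641722041/145060212702939779988529042870810778780278080 ≈ 5.24536. (The PNT-adjacent estimate ln(106) + γ ≈ 5.24065 matches within O(1/n).)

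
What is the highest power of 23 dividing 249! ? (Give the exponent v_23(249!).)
v_23(249!) = 10

Legendre's formula: v_p(n!) = Σ_{k ≥ 1} ⌊n / p^k⌋. For p = 23, n = 249, the terms are:
  ⌊249/23^1⌋ = ⌊249/23⌋ = 10
(the next term ⌊249/23^2⌋ = 0, terminating the sum). Summing: v_23(249!) = 10 = 10.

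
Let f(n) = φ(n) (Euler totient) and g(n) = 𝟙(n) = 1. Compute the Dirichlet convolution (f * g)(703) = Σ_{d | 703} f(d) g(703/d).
(φ * 𝟙)(703) = 703

Divisors of 703: [1, 19, 37, 703]. For each d | 703:
  d = 1: φ(1) · 𝟙(703/1) = 1 · 1 = 1
  d = 19: φ(19) · 𝟙(703/19) = 18 · 1 = 18
  d = 37: φ(37) · 𝟙(703/37) = 36 · 1 = 36
  d = 703: φ(703) · 𝟙(703/703) = 648 · 1 = 648
Summing: (φ * 𝟙)(703) = 1 + 18 + 36 + 648 = 703.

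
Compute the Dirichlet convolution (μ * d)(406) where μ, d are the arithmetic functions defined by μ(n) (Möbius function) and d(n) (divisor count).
(μ * d)(406) = 1

Divisors of 406: [1, 2, 7, 14, 29, 58, 203, 406]. For each d | 406:
  d = 1: μ(1) · d(406/1) = 1 · 8 = 8
  d = 2: μ(2) · d(406/2) = -1 · 4 = -4
  d = 7: μ(7) · d(406/7) = -1 · 4 = -4
  d = 14: μ(14) · d(406/14) = 1 · 2 = 2
  d = 29: μ(29) · d(406/29) = -1 · 4 = -4
  d = 58: μ(58) · d(406/58) = 1 · 2 = 2
  d = 203: μ(203) · d(406/203) = 1 · 2 = 2
  d = 406: μ(406) · d(406/406) = -1 · 1 = -1
Summing: (μ * d)(406) = 8 + -4 + -4 + 2 + -4 + 2 + 2 + -1 = 1.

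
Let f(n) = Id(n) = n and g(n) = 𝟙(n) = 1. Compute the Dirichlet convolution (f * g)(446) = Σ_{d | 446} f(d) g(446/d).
(Id * 𝟙)(446) = 672

Divisors of 446: [1, 2, 223, 446]. For each d | 446:
  d = 1: Id(1) · 𝟙(446/1) = 1 · 1 = 1
  d = 2: Id(2) · 𝟙(446/2) = 2 · 1 = 2
  d = 223: Id(223) · 𝟙(446/223) = 223 · 1 = 223
  d = 446: Id(446) · 𝟙(446/446) = 446 · 1 = 446
Summing: (Id * 𝟙)(446) = 1 + 2 + 223 + 446 = 672.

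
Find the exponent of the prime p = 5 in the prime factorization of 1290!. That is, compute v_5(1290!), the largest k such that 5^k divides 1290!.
v_5(1290!) = 321

Legendre's formula: v_p(n!) = Σ_{k ≥ 1} ⌊n / p^k⌋. For p = 5, n = 1290, the terms are:
  ⌊1290/5^1⌋ = ⌊1290/5⌋ = 258
  ⌊1290/5^2⌋ = ⌊1290/25⌋ = 51
  ⌊1290/5^3⌋ = ⌊1290/125⌋ = 10
  ⌊1290/5^4⌋ = ⌊1290/625⌋ = 2
(the next term ⌊1290/5^5⌋ = 0, terminating the sum). Summing: v_5(1290!) = 258 + 51 + 10 + 2 = 321.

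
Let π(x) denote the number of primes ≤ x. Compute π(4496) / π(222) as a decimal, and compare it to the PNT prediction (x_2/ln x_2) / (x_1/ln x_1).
π(4496)/π(222) = 610/47 ≈ 12.9787;  PNT prediction ≈ 13.0088.

π(222) = 47 and π(4496) = 610, so π(4496)/π(222) ≈ 12.9787. The PNT-predicted ratio is (4496/ln(4496)) / (222/ln(222)) ≈ 13.0088. The two agree to within a few percent, as expected.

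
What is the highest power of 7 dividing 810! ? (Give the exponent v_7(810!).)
v_7(810!) = 133

Legendre's formula: v_p(n!) = Σ_{k ≥ 1} ⌊n / p^k⌋. For p = 7, n = 810, the terms are:
  ⌊810/7^1⌋ = ⌊810/7⌋ = 115
  ⌊810/7^2⌋ = ⌊810/49⌋ = 16
  ⌊810/7^3⌋ = ⌊810/343⌋ = 2
(the next term ⌊810/7^4⌋ = 0, terminating the sum). Summing: v_7(810!) = 115 + 16 + 2 = 133.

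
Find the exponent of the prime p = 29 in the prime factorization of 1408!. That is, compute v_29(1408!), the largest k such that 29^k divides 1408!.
v_29(1408!) = 49

Legendre's formula: v_p(n!) = Σ_{k ≥ 1} ⌊n / p^k⌋. For p = 29, n = 1408, the terms are:
  ⌊1408/29^1⌋ = ⌊1408/29⌋ = 48
  ⌊1408/29^2⌋ = ⌊1408/841⌋ = 1
(the next term ⌊1408/29^3⌋ = 0, terminating the sum). Summing: v_29(1408!) = 48 + 1 = 49.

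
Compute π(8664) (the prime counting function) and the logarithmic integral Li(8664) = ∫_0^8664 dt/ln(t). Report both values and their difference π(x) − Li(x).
π(8664) = 1078;  Li(8664) ≈ 1099.97;  π(x) − Li(x) ≈ -21.97.

Direct count of primes ≤ 8664 gives π(8664) = 1078. Numerical evaluation of the logarithmic integral gives Li(8664) ≈ 1099.97. The difference π(x) − Li(x) ≈ -21.97 is typically negative for small/moderate x (Li(x) overestimates), though Littlewood's theorem shows this sign changes infinitely often.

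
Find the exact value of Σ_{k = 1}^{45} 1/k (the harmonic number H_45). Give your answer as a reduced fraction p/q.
H_45 = 5914085889685464427/1345655451257488800

Direct summation: H_45 = 1 + 1/2 + ... + 1/45. The least common denominator is lcm(1, ..., 45) = 9419588158802421600; over this denominator the numerator is 9419588158802421600 + 4709794079401210800 + 3139862719600807200 + 2354897039700605400 + 1883917631760484320 + 1569931359800403600 + 1345655451257488800 + 1177448519850302700 + 1046620906533602400 + 941958815880242160 + 856326196254765600 + 784965679900201800 + 724583704523263200 + 672827725628744400 + 627972543920161440 + 588724259925151350 + 554093421106024800 + 523310453266801200 + 495767797831706400 + 470979407940121080 + 448551817085829600 + 428163098127382800 + 409547311252279200 + 392482839950100900 + 376783526352096864 + 362291852261631600 + 348873635511200800 + 336413862814372200 + 324813384786290400 + 313986271960080720 + 303857682542013600 + 294362129962575675 + 285442065418255200 + 277046710553012400 + 269131090251497760 + 261655226633400600 + 254583463751416800 + 247883898915853200 + 241527901507754400 + 235489703970060540 + 229746052653717600 + 224275908542914800 + 219060189739591200 + 214081549063691400 + 209324181306720480 = 41398601227798250989, so H_45 = 41398601227798250989/9419588158802421600; reducing by gcd(41398601227798250989, 9419588158802421600) = 7 gives 5914085889685464427/1345655451257488800 ≈ 4.39495. (The PNT-adjacent estimate ln(45) + γ ≈ 4.38388 matches within O(1/n).)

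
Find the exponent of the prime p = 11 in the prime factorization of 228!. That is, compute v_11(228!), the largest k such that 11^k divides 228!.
v_11(228!) = 21

Legendre's formula: v_p(n!) = Σ_{k ≥ 1} ⌊n / p^k⌋. For p = 11, n = 228, the terms are:
  ⌊228/11^1⌋ = ⌊228/11⌋ = 20
  ⌊228/11^2⌋ = ⌊228/121⌋ = 1
(the next term ⌊228/11^3⌋ = 0, terminating the sum). Summing: v_11(228!) = 20 + 1 = 21.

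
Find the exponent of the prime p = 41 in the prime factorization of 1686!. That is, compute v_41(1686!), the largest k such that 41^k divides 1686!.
v_41(1686!) = 42

Legendre's formula: v_p(n!) = Σ_{k ≥ 1} ⌊n / p^k⌋. For p = 41, n = 1686, the terms are:
  ⌊1686/41^1⌋ = ⌊1686/41⌋ = 41
  ⌊1686/41^2⌋ = ⌊1686/1681⌋ = 1
(the next term ⌊1686/41^3⌋ = 0, terminating the sum). Summing: v_41(1686!) = 41 + 1 = 42.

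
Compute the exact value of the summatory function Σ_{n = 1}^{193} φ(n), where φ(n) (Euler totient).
Σ_{n ≤ 193} φ(n) = 11422

Compute φ(n) for each 1 ≤ n ≤ 193: φ(1) = 1, φ(2) = 1, φ(3) = 2, φ(4) = 2, φ(5) = 4, φ(6) = 2, φ(7) = 6, φ(8) = 4, φ(9) = 6, φ(10) = 4, φ(11) = 10, φ(12) = 4, φ(13) = 12, φ(14) = 6, φ(15) = 8, φ(16) = 8, φ(17) = 16, φ(18) = 6, φ(19) = 18, φ(20) = 8, φ(21) = 12, φ(22) = 10, φ(23) = 22, φ(24) = 8, φ(25) = 20, φ(26) = 12, φ(27) = 18, φ(28) = 12, φ(29) = 28, φ(30) = 8, φ(31) = 30, φ(32) = 16, φ(33) = 20, φ(34) = 16, φ(35) = 24, φ(36) = 12, φ(37) = 36, φ(38) = 18, φ(39) = 24, φ(40) = 16, φ(41) = 40, φ(42) = 12, φ(43) = 42, φ(44) = 20, φ(45) = 24, φ(46) = 22, φ(47) = 46, φ(48) = 16, φ(49) = 42, φ(50) = 20, φ(51) = 32, φ(52) = 24, φ(53) = 52, φ(54) = 18, φ(55) = 40, φ(56) = 24, φ(57) = 36, φ(58) = 28, φ(59) = 58, φ(60) = 16, φ(61) = 60, φ(62) = 30, φ(63) = 36, φ(64) = 32, φ(65) = 48, φ(66) = 20, φ(67) = 66, φ(68) = 32, φ(69) = 44, φ(70) = 24, φ(71) = 70, φ(72) = 24, φ(73) = 72, φ(74) = 36, φ(75) = 40, φ(76) = 36, φ(77) = 60, φ(78) = 24, φ(79) = 78, φ(80) = 32, φ(81) = 54, φ(82) = 40, φ(83) = 82, φ(84) = 24, φ(85) = 64, φ(86) = 42, φ(87) = 56, φ(88) = 40, φ(89) = 88, φ(90) = 24, φ(91) = 72, φ(92) = 44, φ(93) = 60, φ(94) = 46, φ(95) = 72, φ(96) = 32, φ(97) = 96, φ(98) = 42, φ(99) = 60, φ(100) = 40, φ(101) = 100, φ(102) = 32, φ(103) = 102, φ(104) = 48, φ(105) = 48, φ(106) = 52, φ(107) = 106, φ(108) = 36, φ(109) = 108, φ(110) = 40, φ(111) = 72, φ(112) = 48, φ(113) = 112, φ(114) = 36, φ(115) = 88, φ(116) = 56, φ(117) = 72, φ(118) = 58, φ(119) = 96, φ(120) = 32, φ(121) = 110, φ(122) = 60, φ(123) = 80, φ(124) = 60, φ(125) = 100, φ(126) = 36, φ(127) = 126, φ(128) = 64, φ(129) = 84, φ(130) = 48, φ(131) = 130, φ(132) = 40, φ(133) = 108, φ(134) = 66, φ(135) = 72, φ(136) = 64, φ(137) = 136, φ(138) = 44, φ(139) = 138, φ(140) = 48, φ(141) = 92, φ(142) = 70, φ(143) = 120, φ(144) = 48, φ(145) = 112, φ(146) = 72, φ(147) = 84, φ(148) = 72, φ(149) = 148, φ(150) = 40, φ(151) = 150, φ(152) = 72, φ(153) = 96, φ(154) = 60, φ(155) = 120, φ(156) = 48, φ(157) = 156, φ(158) = 78, φ(159) = 104, φ(160) = 64, φ(161) = 132, φ(162) = 54, φ(163) = 162, φ(164) = 80, φ(165) = 80, φ(166) = 82, φ(167) = 166, φ(168) = 48, φ(169) = 156, φ(170) = 64, φ(171) = 108, φ(172) = 84, φ(173) = 172, φ(174) = 56, φ(175) = 120, φ(176) = 80, φ(177) = 116, φ(178) = 88, φ(179) = 178, φ(180) = 48, φ(181) = 180, φ(182) = 72, φ(183) = 120, φ(184) = 88, φ(185) = 144, φ(186) = 60, φ(187) = 160, φ(188) = 92, φ(189) = 108, φ(190) = 72, φ(191) = 190, φ(192) = 64, φ(193) = 192. Summing all 193 values: 11422. (Average order: Σ_{n ≤ x} φ(n) ~ (3/π²) x². For x = 193, (3/π²)·193² ≈ 11322.34.)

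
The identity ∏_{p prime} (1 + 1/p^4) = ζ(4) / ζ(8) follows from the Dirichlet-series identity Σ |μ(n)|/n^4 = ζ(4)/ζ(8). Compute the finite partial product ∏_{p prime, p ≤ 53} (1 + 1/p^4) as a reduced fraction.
∏ = 22191296873353842710281222970410269196792920578371108176528669216114688/20586999778381633591344384332656221508370849439367985929948634732675625

The primes p ≤ 53 are [2, 3, 5, 7, 11, 13, 17, 19, 23, 29, 31, 37, 41, 43, 47, 53]. For each, (1 + 1/p^4) = (p^4 + 1)/p^4. Multiplying these fractions over p ∈ [2, 3, 5, 7, 11, 13, 17, 19, 23, 29, 31, 37, 41, 43, 47, 53] gives 22191296873353842710281222970410269196792920578371108176528669216114688/20586999778381633591344384332656221508370849439367985929948634732675625. (In the limit P → ∞ this tends to ζ(4)/ζ(8).)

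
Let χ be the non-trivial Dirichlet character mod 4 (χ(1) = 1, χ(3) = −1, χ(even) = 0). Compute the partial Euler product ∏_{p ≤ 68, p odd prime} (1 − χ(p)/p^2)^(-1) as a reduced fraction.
∏ = 186965264422467473784849459249589/204088016612535111254016000000000

The odd primes p ≤ 68 are [3, 5, 7, 11, 13, 17, 19, 23, 29, 31, 37, 41, 43, 47, 53, 59, 61, 67]. For each, χ(p) = 1 if p ≡ 1 mod 4, χ(p) = −1 if p ≡ 3 mod 4. Taking (1 − χ(p)/p^2)^(-1) = p^2/(p^2 − χ(p)): (1 − (-1)/3^2)^(-1) · (1 − (1)/5^2)^(-1) · (1 − (-1)/7^2)^(-1) · (1 − (-1)/11^2)^(-1) · (1 − (1)/13^2)^(-1) · (1 − (1)/17^2)^(-1) · (1 − (-1)/19^2)^(-1) · (1 − (-1)/23^2)^(-1) · (1 − (1)/29^2)^(-1) · (1 − (-1)/31^2)^(-1) · (1 − (1)/37^2)^(-1) · (1 − (1)/41^2)^(-1) · (1 − (-1)/43^2)^(-1) · (1 − (-1)/47^2)^(-1) · (1 − (1)/53^2)^(-1) · (1 − (-1)/59^2)^(-1) · (1 − (1)/61^2)^(-1) · (1 − (-1)/67^2)^(-1) = 186965264422467473784849459249589/204088016612535111254016000000000.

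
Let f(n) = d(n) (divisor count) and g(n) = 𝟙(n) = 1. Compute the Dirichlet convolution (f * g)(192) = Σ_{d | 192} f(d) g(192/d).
(d * 𝟙)(192) = 84

Divisors of 192: [1, 2, 3, 4, 6, 8, 12, 16, 24, 32, 48, 64, 96, 192]. For each d | 192:
  d = 1: d(1) · 𝟙(192/1) = 1 · 1 = 1
  d = 2: d(2) · 𝟙(192/2) = 2 · 1 = 2
  d = 3: d(3) · 𝟙(192/3) = 2 · 1 = 2
  d = 4: d(4) · 𝟙(192/4) = 3 · 1 = 3
  d = 6: d(6) · 𝟙(192/6) = 4 · 1 = 4
  d = 8: d(8) · 𝟙(192/8) = 4 · 1 = 4
  d = 12: d(12) · 𝟙(192/12) = 6 · 1 = 6
  d = 16: d(16) · 𝟙(192/16) = 5 · 1 = 5
  d = 24: d(24) · 𝟙(192/24) = 8 · 1 = 8
  d = 32: d(32) · 𝟙(192/32) = 6 · 1 = 6
  d = 48: d(48) · 𝟙(192/48) = 10 · 1 = 10
  d = 64: d(64) · 𝟙(192/64) = 7 · 1 = 7
  d = 96: d(96) · 𝟙(192/96) = 12 · 1 = 12
  d = 192: d(192) · 𝟙(192/192) = 14 · 1 = 14
Summing: (d * 𝟙)(192) = 1 + 2 + 2 + 3 + 4 + 4 + 6 + 5 + 8 + 6 + 10 + 7 + 12 + 14 = 84.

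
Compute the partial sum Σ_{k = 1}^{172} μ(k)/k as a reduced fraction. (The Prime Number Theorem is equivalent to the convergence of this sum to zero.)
Σ μ(k)/k = 976794744883260874795165001864511964953389627727401386703595517/962947420735983927056946215901134429196419130606213075415963491270

Values of μ(k) for 1 ≤ k ≤ 172: μ(1) = 1, μ(2) = -1, μ(3) = -1, μ(5) = -1, μ(6) = 1, μ(7) = -1, μ(10) = 1, μ(11) = -1, μ(13) = -1, μ(14) = 1, μ(15) = 1, μ(17) = -1, μ(19) = -1, μ(21) = 1, μ(22) = 1, μ(23) = -1, μ(26) = 1, μ(29) = -1, μ(30) = -1, μ(31) = -1, μ(33) = 1, μ(34) = 1, μ(35) = 1, μ(37) = -1, μ(38) = 1, μ(39) = 1, μ(41) = -1, μ(42) = -1, μ(43) = -1, μ(46) = 1, μ(47) = -1, μ(51) = 1, μ(53) = -1, μ(55) = 1, μ(57) = 1, μ(58) = 1, μ(59) = -1, μ(61) = -1, μ(62) = 1, μ(65) = 1, μ(66) = -1, μ(67) = -1, μ(69) = 1, μ(70) = -1, μ(71) = -1, μ(73) = -1, μ(74) = 1, μ(77) = 1, μ(78) = -1, μ(79) = -1, μ(82) = 1, μ(83) = -1, μ(85) = 1, μ(86) = 1, μ(87) = 1, μ(89) = -1, μ(91) = 1, μ(93) = 1, μ(94) = 1, μ(95) = 1, μ(97) = -1, μ(101) = -1, μ(102) = -1, μ(103) = -1, μ(105) = -1, μ(106) = 1, μ(107) = -1, μ(109) = -1, μ(110) = -1, μ(111) = 1, μ(113) = -1, μ(114) = -1, μ(115) = 1, μ(118) = 1, μ(119) = 1, μ(122) = 1, μ(123) = 1, μ(127) = -1, μ(129) = 1, μ(130) = -1, μ(131) = -1, μ(133) = 1, μ(134) = 1, μ(137) = -1, μ(138) = -1, μ(139) = -1, μ(141) = 1, μ(142) = 1, μ(143) = 1, μ(145) = 1, μ(146) = 1, μ(149) = -1, μ(151) = -1, μ(154) = -1, μ(155) = 1, μ(157) = -1, μ(158) = 1, μ(159) = 1, μ(161) = 1, μ(163) = -1, μ(165) = -1, μ(166) = 1, μ(167) = -1, μ(170) = -1, with μ = 0 on non-squarefree integers. Summing μ(k)/k for k where μ(k) ≠ 0 gives 976794744883260874795165001864511964953389627727401386703595517/962947420735983927056946215901134429196419130606213075415963491270 ≈ 0.0010. (PNT ⟺ this sum → 0 as n → ∞.)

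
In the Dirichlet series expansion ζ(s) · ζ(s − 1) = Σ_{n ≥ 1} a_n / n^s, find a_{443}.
σ(443) = 444

In the product (Σ m^0/m^s)(Σ k / k^s) = Σ (Σ_{d | n} d) / n^s, the coefficient of 1/n^s is σ(n) = Σ_{d | n} d. For n = 443, divisors are [1, 443]; summing: σ(443) = 444.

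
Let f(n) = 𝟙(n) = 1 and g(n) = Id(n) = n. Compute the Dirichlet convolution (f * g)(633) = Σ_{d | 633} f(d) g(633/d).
(𝟙 * Id)(633) = 848

Divisors of 633: [1, 3, 211, 633]. For each d | 633:
  d = 1: 𝟙(1) · Id(633/1) = 1 · 633 = 633
  d = 3: 𝟙(3) · Id(633/3) = 1 · 211 = 211
  d = 211: 𝟙(211) · Id(633/211) = 1 · 3 = 3
  d = 633: 𝟙(633) · Id(633/633) = 1 · 1 = 1
Summing: (𝟙 * Id)(633) = 633 + 211 + 3 + 1 = 848.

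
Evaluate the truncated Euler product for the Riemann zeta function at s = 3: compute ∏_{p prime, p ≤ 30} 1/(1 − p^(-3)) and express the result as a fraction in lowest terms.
∏ = 1089297728822056325/906313660797210624

The primes p ≤ 30 are [2, 3, 5, 7, 11, 13, 17, 19, 23, 29]. For each prime, (1 − 1/p^3)^(-1) = p^3 / (p^3 − 1). The product is (1 − 1/2^3)^(-1), (1 − 1/3^3)^(-1), (1 − 1/5^3)^(-1), (1 − 1/7^3)^(-1), (1 − 1/11^3)^(-1), (1 − 1/13^3)^(-1), (1 − 1/17^3)^(-1), (1 − 1/19^3)^(-1), (1 − 1/23^3)^(-1), (1 − 1/29^3)^(-1) = ∏ p^3 / (p^3 − 1) = 1089297728822056325/906313660797210624.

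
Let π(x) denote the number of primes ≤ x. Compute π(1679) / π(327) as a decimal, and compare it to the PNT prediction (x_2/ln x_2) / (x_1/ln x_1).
π(1679)/π(327) = 263/66 ≈ 3.9848;  PNT prediction ≈ 4.0034.

π(327) = 66 and π(1679) = 263, so π(1679)/π(327) ≈ 3.9848. The PNT-predicted ratio is (1679/ln(1679)) / (327/ln(327)) ≈ 4.0034. The two agree to within a few percent, as expected.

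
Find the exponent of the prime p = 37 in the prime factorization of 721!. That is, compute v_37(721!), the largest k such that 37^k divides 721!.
v_37(721!) = 19

Legendre's formula: v_p(n!) = Σ_{k ≥ 1} ⌊n / p^k⌋. For p = 37, n = 721, the terms are:
  ⌊721/37^1⌋ = ⌊721/37⌋ = 19
(the next term ⌊721/37^2⌋ = 0, terminating the sum). Summing: v_37(721!) = 19 = 19.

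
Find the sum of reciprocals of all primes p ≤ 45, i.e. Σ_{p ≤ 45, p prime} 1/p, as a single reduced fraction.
Σ 1/p = 21460568175640361/13082761331670030

π(45) = 14, so the primes ≤ 45 are [2, 3, 5, 7, 11, 13, 17, 19, 23, 29, 31, 37, 41, 43]. Summing 1/p over these primes: 21460568175640361/13082761331670030 ≈ 1.6404. Mertens estimate ln ln(45) + 0.2615 ≈ 1.5983.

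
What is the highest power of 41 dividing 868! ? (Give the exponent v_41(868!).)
v_41(868!) = 21

Legendre's formula: v_p(n!) = Σ_{k ≥ 1} ⌊n / p^k⌋. For p = 41, n = 868, the terms are:
  ⌊868/41^1⌋ = ⌊868/41⌋ = 21
(the next term ⌊868/41^2⌋ = 0, terminating the sum). Summing: v_41(868!) = 21 = 21.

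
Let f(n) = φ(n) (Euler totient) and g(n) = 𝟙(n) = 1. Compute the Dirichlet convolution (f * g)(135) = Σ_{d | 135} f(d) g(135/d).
(φ * 𝟙)(135) = 135

Divisors of 135: [1, 3, 5, 9, 15, 27, 45, 135]. For each d | 135:
  d = 1: φ(1) · 𝟙(135/1) = 1 · 1 = 1
  d = 3: φ(3) · 𝟙(135/3) = 2 · 1 = 2
  d = 5: φ(5) · 𝟙(135/5) = 4 · 1 = 4
  d = 9: φ(9) · 𝟙(135/9) = 6 · 1 = 6
  d = 15: φ(15) · 𝟙(135/15) = 8 · 1 = 8
  d = 27: φ(27) · 𝟙(135/27) = 18 · 1 = 18
  d = 45: φ(45) · 𝟙(135/45) = 24 · 1 = 24
  d = 135: φ(135) · 𝟙(135/135) = 72 · 1 = 72
Summing: (φ * 𝟙)(135) = 1 + 2 + 4 + 6 + 8 + 18 + 24 + 72 = 135.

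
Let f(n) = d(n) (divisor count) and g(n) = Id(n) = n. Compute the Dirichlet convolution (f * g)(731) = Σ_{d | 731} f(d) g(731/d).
(d * Id)(731) = 855

Divisors of 731: [1, 17, 43, 731]. For each d | 731:
  d = 1: d(1) · Id(731/1) = 1 · 731 = 731
  d = 17: d(17) · Id(731/17) = 2 · 43 = 86
  d = 43: d(43) · Id(731/43) = 2 · 17 = 34
  d = 731: d(731) · Id(731/731) = 4 · 1 = 4
Summing: (d * Id)(731) = 731 + 86 + 34 + 4 = 855.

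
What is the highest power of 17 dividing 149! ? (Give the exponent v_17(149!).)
v_17(149!) = 8

Legendre's formula: v_p(n!) = Σ_{k ≥ 1} ⌊n / p^k⌋. For p = 17, n = 149, the terms are:
  ⌊149/17^1⌋ = ⌊149/17⌋ = 8
(the next term ⌊149/17^2⌋ = 0, terminating the sum). Summing: v_17(149!) = 8 = 8.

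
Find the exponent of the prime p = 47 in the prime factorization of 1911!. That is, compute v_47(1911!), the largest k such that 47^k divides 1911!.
v_47(1911!) = 40

Legendre's formula: v_p(n!) = Σ_{k ≥ 1} ⌊n / p^k⌋. For p = 47, n = 1911, the terms are:
  ⌊1911/47^1⌋ = ⌊1911/47⌋ = 40
(the next term ⌊1911/47^2⌋ = 0, terminating the sum). Summing: v_47(1911!) = 40 = 40.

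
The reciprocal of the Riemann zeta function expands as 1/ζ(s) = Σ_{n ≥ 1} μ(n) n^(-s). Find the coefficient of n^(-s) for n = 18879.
μ(18879) = 1

Factor n = 18879 = 3 · 7 · 29 · 31. μ(n) = 0 if any exponent ≥ 2 (not squarefree); otherwise μ(n) = (−1)^{ω(n)} where ω(n) is the number of distinct prime factors. Applying: μ(18879) = 1.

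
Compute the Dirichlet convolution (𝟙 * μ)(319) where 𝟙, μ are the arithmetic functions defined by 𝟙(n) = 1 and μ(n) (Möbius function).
(𝟙 * μ)(319) = 0

Divisors of 319: [1, 11, 29, 319]. For each d | 319:
  d = 1: 𝟙(1) · μ(319/1) = 1 · 1 = 1
  d = 11: 𝟙(11) · μ(319/11) = 1 · -1 = -1
  d = 29: 𝟙(29) · μ(319/29) = 1 · -1 = -1
  d = 319: 𝟙(319) · μ(319/319) = 1 · 1 = 1
Summing: (𝟙 * μ)(319) = 1 + -1 + -1 + 1 = 0.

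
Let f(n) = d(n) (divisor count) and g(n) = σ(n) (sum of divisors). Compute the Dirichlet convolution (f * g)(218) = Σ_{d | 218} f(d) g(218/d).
(d * σ)(218) = 560

Divisors of 218: [1, 2, 109, 218]. For each d | 218:
  d = 1: d(1) · σ(218/1) = 1 · 330 = 330
  d = 2: d(2) · σ(218/2) = 2 · 110 = 220
  d = 109: d(109) · σ(218/109) = 2 · 3 = 6
  d = 218: d(218) · σ(218/218) = 4 · 1 = 4
Summing: (d * σ)(218) = 330 + 220 + 6 + 4 = 560.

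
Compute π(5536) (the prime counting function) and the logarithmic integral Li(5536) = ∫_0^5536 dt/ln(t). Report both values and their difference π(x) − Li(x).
π(5536) = 732;  Li(5536) ≈ 746.83;  π(x) − Li(x) ≈ -14.83.

Direct count of primes ≤ 5536 gives π(5536) = 732. Numerical evaluation of the logarithmic integral gives Li(5536) ≈ 746.83. The difference π(x) − Li(x) ≈ -14.83 is typically negative for small/moderate x (Li(x) overestimates), though Littlewood's theorem shows this sign changes infinitely often.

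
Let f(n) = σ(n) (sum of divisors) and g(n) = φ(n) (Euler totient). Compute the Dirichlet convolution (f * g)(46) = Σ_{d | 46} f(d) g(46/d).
(σ * φ)(46) = 184

Divisors of 46: [1, 2, 23, 46]. For each d | 46:
  d = 1: σ(1) · φ(46/1) = 1 · 22 = 22
  d = 2: σ(2) · φ(46/2) = 3 · 22 = 66
  d = 23: σ(23) · φ(46/23) = 24 · 1 = 24
  d = 46: σ(46) · φ(46/46) = 72 · 1 = 72
Summing: (σ * φ)(46) = 22 + 66 + 24 + 72 = 184.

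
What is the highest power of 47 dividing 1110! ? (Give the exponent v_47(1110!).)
v_47(1110!) = 23

Legendre's formula: v_p(n!) = Σ_{k ≥ 1} ⌊n / p^k⌋. For p = 47, n = 1110, the terms are:
  ⌊1110/47^1⌋ = ⌊1110/47⌋ = 23
(the next term ⌊1110/47^2⌋ = 0, terminating the sum). Summing: v_47(1110!) = 23 = 23.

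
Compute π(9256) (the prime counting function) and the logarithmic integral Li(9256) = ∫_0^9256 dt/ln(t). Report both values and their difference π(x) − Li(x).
π(9256) = 1146;  Li(9256) ≈ 1165.02;  π(x) − Li(x) ≈ -19.02.

Direct count of primes ≤ 9256 gives π(9256) = 1146. Numerical evaluation of the logarithmic integral gives Li(9256) ≈ 1165.02. The difference π(x) − Li(x) ≈ -19.02 is typically negative for small/moderate x (Li(x) overestimates), though Littlewood's theorem shows this sign changes infinitely often.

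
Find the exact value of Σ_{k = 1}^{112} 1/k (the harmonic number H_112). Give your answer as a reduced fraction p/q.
H_112 = 815184434573383335650686014939192934428778620497/153803387341307877636928566091115101174034840640

Direct summation: H_112 = 1 + 1/2 + ... + 1/112. The least common denominator is lcm(1, ..., 112) = 8459186303771933270031071135011330564571916235200; over this denominator the numerator is 8459186303771933270031071135011330564571916235200 + 4229593151885966635015535567505665282285958117600 + 2819728767923977756677023711670443521523972078400 + 2114796575942983317507767783752832641142979058800 + 1691837260754386654006214227002266112914383247040 + 1409864383961988878338511855835221760761986039200 + 1208455186253133324290153019287332937795988033600 + 1057398287971491658753883891876416320571489529400 + 939909589307992585559007903890147840507990692800 + 845918630377193327003107113501133056457191623520 + 769016936706539388184642830455575505870174203200 + 704932191980994439169255927917610880380993019600 + 650706638751687174617774702693179274197839710400 + 604227593126566662145076509643666468897994016800 + 563945753584795551335404742334088704304794415680 + 528699143985745829376941945938208160285744764700 + 497599194339525486472415949118313562621877425600 + 469954794653996292779503951945073920253995346400 + 445220331777470172106898480790070029714311380800 + 422959315188596663501553556750566528228595811760 + 402818395417711108096717673095777645931996011200 + 384508468353269694092321415227787752935087101600 + 367790708859649272610046571087449154981387662400 + 352466095990497219584627963958805440190496509800 + 338367452150877330801242845400453222582876649408 + 325353319375843587308887351346589637098919855200 + 313303196435997528519669301296715946835996897600 + 302113796563283331072538254821833234448997008400 + 291696079440411492070036935690045881536962628800 + 281972876792397775667702371167044352152397207840 + 272876977541030105484873262419720340792642459200 + 264349571992872914688470972969104080142872382350 + 256338978902179796061547610151858501956724734400 + 248799597169762743236207974559156781310938712800 + 241691037250626664858030603857466587559197606720 + 234977397326998146389751975972536960126997673200 + 228626656858700899190028949594900826069511249600 + 222610165888735086053449240395035014857155690400 + 216902212917229058205924900897726424732613236800 + 211479657594298331750776778375283264114297905880 + 206321617165169104147099295975886111331022347200 + 201409197708855554048358836547888822965998005600 + 196725262878417052791420258953751873594695726400 + 192254234176634847046160707613893876467543550800 + 187981917861598517111801580778029568101598138560 + 183895354429824636305023285543724577490693831200 + 179982687314296452553852577340666607756849281600 + 176233047995248609792313981979402720095248254900 + 172636455179019046327164717041047562542284004800 + 169183726075438665400621422700226611291438324704 + 165866398113175162157471983039437854207292475200 + 162676659687921793654443675673294818549459927600 + 159607288750413835283605115754930765369281438400 + 156651598217998764259834650648357973417998448800 + 153803387341307877636928566091115101174034840640 + 151056898281641665536269127410916617224498504200 + 148406777259156724035632826930023343238103793600 + 145848039720205746035018467845022940768481314400 + 143376039046981919831035103983242890924947732800 + 140986438396198887833851185583522176076198603920 + 138675185307736610984115920246087386304457643200 + 136438488770515052742436631209860170396321229600 + 134272798472570369365572557698592548643998670400 + 132174785996436457344235486484552040071436191175 + 130141327750337434923554940538635854839567942080 + 128169489451089898030773805075929250978362367200 + 126256511996596018955687628880766127829431585600 + 124399798584881371618103987279578390655469356400 + 122596902953216424203348857029149718327129220800 + 120845518625313332429015301928733293779598803360 + 119143469067210327746916494859314514993970651200 + 117488698663499073194875987986268480063498836600 + 115879264435231962603165358013853843350300222400 + 114313328429350449595014474797450413034755624800 + 112789150716959110267080948466817740860958883136 + 111305082944367543026724620197517507428577845200 + 109859562386648484026377547207939357981453457600 + 108451106458614529102962450448863212366306618400 + 107078307642682699620646470063434564108505268800 + 105739828797149165875388389187641632057148952940 + 104434398811999176173223100432238648945332299200 + 103160808582584552073549647987943055665511173600 + 101917907274360641807603266686883500777974894400 + 100704598854427777024179418273944411482999002800 + 99519838867905097294483189823662712524375485120 + 98362631439208526395710129476875936797347863200 + 97232026480137164023345645230015293845654209600 + 96127117088317423523080353806946938233771775400 + 95047037121032958090236754325970006343504676800 + 93990958930799258555900790389014784050799069280 + 92958091250241024945396386099025610599691387200 + 91947677214912318152511642771862288745346915600 + 90958992513676701828291087473240113597547486400 + 89991343657148226276926288670333303878424640800 + 89044066355494034421379696158014005942862276160 + 88116523997624304896156990989701360047624127450 + 87208106224452920309598671494962170768782641600 + 86318227589509523163582358520523781271142002400 + 85446326300726598687182536717286167318908244800 + 84591863037719332700310711350113305645719162352 + 83754319839326071980505654802092381827444715200 + 82933199056587581078735991519718927103646237600 + 82128022366717798738165739174867287034678798400 + 81338329843960896827221837836647409274729963800 + 80563679083542221619343534619155529186399202240 + 79803644375206917641802557877465382684640719200 + 79057815923102180093748328364591874435251553600 + 78325799108999382129917325324178986708999224400 + 77607213796072782293863037935883766647448772800 + 76901693670653938818464283045557550587017420320 + 76208885619566966396676316531633608689837083200 + 75528449140820832768134563705458308612249252100 = 44835143901536083460787730821655611393582824127335, so H_112 = 44835143901536083460787730821655611393582824127335/8459186303771933270031071135011330564571916235200; reducing by gcd(44835143901536083460787730821655611393582824127335, 8459186303771933270031071135011330564571916235200) = 55 gives 815184434573383335650686014939192934428778620497/153803387341307877636928566091115101174034840640 ≈ 5.30017. (The PNT-adjacent estimate ln(112) + γ ≈ 5.29571 matches within O(1/n).)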